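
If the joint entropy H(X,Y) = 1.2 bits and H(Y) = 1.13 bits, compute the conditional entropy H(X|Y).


H(X|Y) = H(X,Y) - H(Y) = 1.2 - 1.13 = 0.07

0.07 bits


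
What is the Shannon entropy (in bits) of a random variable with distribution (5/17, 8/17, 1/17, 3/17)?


H = -sum(p_i * log2(p_i)). Terms: -(5/17)*log2(5/17) = 0.519275; -(8/17)*log2(8/17) = 0.511747; -(1/17)*log2(1/17) = 0.240439; -(3/17)*log2(3/17) = 0.441618. H = 0.519275 + 0.511747 + 0.240439 + 0.441618 = 1.7131

1.7131 bits


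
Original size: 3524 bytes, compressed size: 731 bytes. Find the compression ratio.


Ratio = original / compressed = 3524 / 731 = 4.8208

4.8208


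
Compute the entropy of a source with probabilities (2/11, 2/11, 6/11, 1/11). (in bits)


H = -sum(p_i * log2(p_i)). Terms: -(2/11)*log2(2/11) = 0.447169; -(2/11)*log2(2/11) = 0.447169; -(6/11)*log2(6/11) = 0.476983; -(1/11)*log2(1/11) = 0.314494. H = 0.447169 + 0.447169 + 0.476983 + 0.314494 = 1.6858

1.6858 bits


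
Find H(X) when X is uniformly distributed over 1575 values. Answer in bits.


H = log2(n) = log2(1575) = 10.6211

10.6211 bits


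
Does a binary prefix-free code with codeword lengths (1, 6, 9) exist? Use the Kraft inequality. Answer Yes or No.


Kraft sum = sum(2^(-l_i)) = 0.5176, need <= 1. Result: satisfied (a binary prefix-free code with these lengths exists)

Yes


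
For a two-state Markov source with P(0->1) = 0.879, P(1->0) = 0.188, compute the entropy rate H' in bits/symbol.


Stationary distribution: pi_0 = p10/(p01+p10) = 0.1762, pi_1 = 0.8238. Entropy rate H' = pi_0*H(p01) + pi_1*H(p10) = 0.1762*0.5322 + 0.8238*0.6973 = 0.6682

0.6682 bits/symbol


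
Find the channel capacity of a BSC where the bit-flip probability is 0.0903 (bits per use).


H(p) = -p*log2(p) - (1-p)*log2(1-p) = -0.0903*log2(0.0903) - 0.9097*log2(0.9097) = 0.313262 + 0.124208 = 0.4375. C = 1 - H(p) = 1 - 0.4375 = 0.5625

0.5625 bits


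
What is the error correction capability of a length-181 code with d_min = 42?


Correction capability = floor((d-1)/2) = floor((42-1)/2) = 20

20 errors


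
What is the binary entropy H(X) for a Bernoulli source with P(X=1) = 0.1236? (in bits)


H = -p*log2(p) - (1-p)*log2(1-p). -0.1236*log2(0.1236) = 0.372808; -0.8764*log2(0.8764) = 0.166813. H = 0.372808 + 0.166813 = 0.5396

0.5396 bits


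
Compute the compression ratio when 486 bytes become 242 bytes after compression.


Ratio = original / compressed = 486 / 242 = 2.0083

2.0083


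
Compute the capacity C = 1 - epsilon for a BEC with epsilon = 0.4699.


C = 1 - epsilon = 1 - 0.4699 = 0.5301

0.5301 bits


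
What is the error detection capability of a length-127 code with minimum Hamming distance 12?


Detection capability = d_min - 1 = 12 - 1 = 11

11 errors


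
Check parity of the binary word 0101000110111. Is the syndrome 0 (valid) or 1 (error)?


Syndrome = XOR of all bits = 0 XOR 1 XOR 0 XOR 1 XOR 0 XOR 0 XOR 0 XOR 1 XOR 1 XOR 0 XOR 1 XOR 1 XOR 1 = 1

1


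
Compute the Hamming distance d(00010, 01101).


Count differing positions: . ^ ^ ^ ^ = 4 differences

4


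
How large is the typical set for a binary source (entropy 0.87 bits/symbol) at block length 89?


log2|A_typical| = nH = 89 * 0.87 = 77.43, so |A_typical| ~ 2^77.43 = 2.036e+23

2.036e+23


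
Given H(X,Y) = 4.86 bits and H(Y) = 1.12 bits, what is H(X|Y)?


H(X|Y) = H(X,Y) - H(Y) = 4.86 - 1.12 = 3.74

3.74 bits


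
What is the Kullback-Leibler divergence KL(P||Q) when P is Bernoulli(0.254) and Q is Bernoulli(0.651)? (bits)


KL = p*log2(p/q) + (1-p)*log2((1-p)/(1-q)) = 0.254*log2(0.254/0.651) + 0.746*log2(0.746/0.349) = 0.4727

0.4727 bits


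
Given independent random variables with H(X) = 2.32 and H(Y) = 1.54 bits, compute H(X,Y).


For independent variables, H(X,Y) = H(X) + H(Y) = 2.32 + 1.54 = 3.86

3.86 bits


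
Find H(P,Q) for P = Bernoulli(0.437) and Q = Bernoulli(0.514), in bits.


H(P,Q) = -p*log2(q) - (1-p)*log2(1-q). -0.437*log2(0.514) = 0.419590; -0.563*log2(0.486) = 0.586067. H(P,Q) = 0.419590 + 0.586067 = 1.0057

1.0057 bits


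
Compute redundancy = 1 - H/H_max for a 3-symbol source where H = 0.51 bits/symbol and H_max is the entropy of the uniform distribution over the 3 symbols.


H_max = log2(K) = log2(3) = 1.585 bits/symbol. Redundancy = 1 - H/H_max = 1 - 0.51/1.585 = 1 - 0.3218 = 0.6782

0.6782


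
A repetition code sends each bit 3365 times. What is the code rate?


Rate = k/n = 1/3365

1/3365


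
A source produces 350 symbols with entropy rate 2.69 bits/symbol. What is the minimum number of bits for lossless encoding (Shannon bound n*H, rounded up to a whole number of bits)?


Minimum bits >= n * H = 350 * 2.69 = 941.5, rounded up to a whole number of bits = 942

942 bits


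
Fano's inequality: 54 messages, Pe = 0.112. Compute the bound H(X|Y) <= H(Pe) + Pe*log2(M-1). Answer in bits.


H(Pe) = -Pe*log2(Pe) - (1-Pe)*log2(1-Pe) = -0.112*log2(0.112) - 0.888*log2(0.888) = 0.353744 + 0.152175 = 0.5059. Pe*log2(M-1) = 0.112*log2(53) = 0.641527. Bound = H(Pe) + Pe*log2(M-1) = 0.353744 + 0.152175 + 0.641527 = 1.1474

1.1474 bits


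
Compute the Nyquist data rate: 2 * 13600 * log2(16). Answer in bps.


Rate = 2 * B * log2(M) = 2 * 13600 * 4.0 = 108800.0

108800.0 bps


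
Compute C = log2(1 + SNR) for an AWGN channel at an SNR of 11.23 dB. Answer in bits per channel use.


SNR_linear = 10^(11.23/10) = 13.2739; C = log2(1 + SNR_linear) = log2(1 + 13.2739) = 3.8353

3.8353 bits/channel use


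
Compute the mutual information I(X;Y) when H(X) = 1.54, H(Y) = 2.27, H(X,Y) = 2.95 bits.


I(X;Y) = H(X) + H(Y) - H(X,Y) = 1.54 + 2.27 - 2.95 = 0.86

0.86 bits


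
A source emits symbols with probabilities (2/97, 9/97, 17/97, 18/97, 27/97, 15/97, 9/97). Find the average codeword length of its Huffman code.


Huffman construction (repeatedly merge the two least-probable nodes; each merge adds 1 bit to every symbol beneath it): 2/97 + 9/97 = 11/97; 9/97 + 11/97 = 20/97; 15/97 + 17/97 = 32/97; 18/97 + 20/97 = 38/97; 27/97 + 32/97 = 59/97; 38/97 + 59/97 = 1. Resulting codeword lengths (in the order the probabilities were given): (4, 4, 3, 2, 2, 3, 3). L_avg = sum(p_i * l_i) = 2/97*4 + 9/97*4 + 17/97*3 + 18/97*2 + 27/97*2 + 15/97*3 + 9/97*3 = 257/97 = 2.6495

2.6495 bits


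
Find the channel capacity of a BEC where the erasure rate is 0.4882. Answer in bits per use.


C = 1 - epsilon = 1 - 0.4882 = 0.5118

0.5118 bits


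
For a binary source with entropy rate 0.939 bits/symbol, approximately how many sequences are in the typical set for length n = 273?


log2|A_typical| = nH = 273 * 0.939 = 256.347, so |A_typical| ~ 2^256.347 = 1.473e+77

1.473e+77


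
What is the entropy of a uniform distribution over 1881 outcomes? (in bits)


H = log2(n) = log2(1881) = 10.8773

10.8773 bits


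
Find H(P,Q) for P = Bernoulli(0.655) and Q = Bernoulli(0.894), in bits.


H(P,Q) = -p*log2(q) - (1-p)*log2(1-q). -0.655*log2(0.894) = 0.105883; -0.345*log2(0.106) = 1.117063. H(P,Q) = 0.105883 + 1.117063 = 1.2229

1.2229 bits


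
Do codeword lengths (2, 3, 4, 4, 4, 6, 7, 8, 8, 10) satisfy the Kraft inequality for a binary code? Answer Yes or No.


Kraft sum = sum(2^(-l_i)) = 0.5947, need <= 1. Result: satisfied (a binary prefix-free code with these lengths exists)

Yes


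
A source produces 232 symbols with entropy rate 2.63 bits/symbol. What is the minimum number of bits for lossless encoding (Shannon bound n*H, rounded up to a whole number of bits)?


Minimum bits >= n * H = 232 * 2.63 = 610.16, rounded up to a whole number of bits = 611

611 bits


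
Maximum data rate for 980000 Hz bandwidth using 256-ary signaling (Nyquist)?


Rate = 2 * B * log2(M) = 2 * 980000 * 8.0 = 15680000.0

15680000.0 bps


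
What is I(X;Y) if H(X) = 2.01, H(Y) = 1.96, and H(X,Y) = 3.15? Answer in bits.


I(X;Y) = H(X) + H(Y) - H(X,Y) = 2.01 + 1.96 - 3.15 = 0.82

0.82 bits


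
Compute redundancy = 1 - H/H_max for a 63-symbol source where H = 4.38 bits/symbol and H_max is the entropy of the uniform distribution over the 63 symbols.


H_max = log2(K) = log2(63) = 5.9773 bits/symbol. Redundancy = 1 - H/H_max = 1 - 4.38/5.9773 = 1 - 0.7328 = 0.2672

0.2672


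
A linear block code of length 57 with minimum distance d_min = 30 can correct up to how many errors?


Correction capability = floor((d-1)/2) = floor((30-1)/2) = 14

14 errors


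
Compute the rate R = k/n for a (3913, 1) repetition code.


Rate = k/n = 1/3913

1/3913


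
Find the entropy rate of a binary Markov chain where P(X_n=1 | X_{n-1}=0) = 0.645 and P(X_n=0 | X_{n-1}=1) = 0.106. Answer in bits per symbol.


Stationary distribution: pi_0 = p10/(p01+p10) = 0.1411, pi_1 = 0.8589. Entropy rate H' = pi_0*H(p01) + pi_1*H(p10) = 0.1411*0.9385 + 0.8589*0.4877 = 0.5513

0.5513 bits/symbol


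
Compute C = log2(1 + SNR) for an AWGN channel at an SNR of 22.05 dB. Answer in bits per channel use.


SNR_linear = 10^(22.05/10) = 160.3245; C = log2(1 + SNR_linear) = log2(1 + 160.3245) = 7.3338

7.3338 bits/channel use


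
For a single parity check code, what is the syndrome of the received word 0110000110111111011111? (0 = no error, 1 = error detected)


Syndrome = XOR of all bits = 0 XOR 1 XOR 1 XOR 0 XOR 0 XOR 0 XOR 0 XOR 1 XOR 1 XOR 0 XOR 1 XOR 1 XOR 1 XOR 1 XOR 1 XOR 1 XOR 0 XOR 1 XOR 1 XOR 1 XOR 1 XOR 1 = 1

1


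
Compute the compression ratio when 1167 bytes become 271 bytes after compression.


Ratio = original / compressed = 1167 / 271 = 4.3063

4.3063


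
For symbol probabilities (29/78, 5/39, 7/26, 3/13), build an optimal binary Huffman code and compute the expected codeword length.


Huffman construction (repeatedly merge the two least-probable nodes; each merge adds 1 bit to every symbol beneath it): 5/39 + 3/13 = 14/39; 7/26 + 14/39 = 49/78; 29/78 + 49/78 = 1. Resulting codeword lengths (in the order the probabilities were given): (1, 3, 2, 3). L_avg = sum(p_i * l_i) = 29/78*1 + 5/39*3 + 7/26*2 + 3/13*3 = 155/78 = 1.9872

1.9872 bits


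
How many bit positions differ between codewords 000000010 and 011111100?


Count differing positions: . ^ ^ ^ ^ ^ ^ ^ . = 7 differences

7


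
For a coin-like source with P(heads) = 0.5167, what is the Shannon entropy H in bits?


H = -p*log2(p) - (1-p)*log2(1-p). -0.5167*log2(0.5167) = 0.492209; -0.4833*log2(0.4833) = 0.506986. H = 0.492209 + 0.506986 = 0.9992

0.9992 bits


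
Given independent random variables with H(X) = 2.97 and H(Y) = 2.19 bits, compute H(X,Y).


For independent variables, H(X,Y) = H(X) + H(Y) = 2.97 + 2.19 = 5.16

5.16 bits


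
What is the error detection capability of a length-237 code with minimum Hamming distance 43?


Detection capability = d_min - 1 = 43 - 1 = 42

42 errors


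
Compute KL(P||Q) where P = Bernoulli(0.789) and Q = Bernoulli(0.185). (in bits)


KL = p*log2(p/q) + (1-p)*log2((1-p)/(1-q)) = 0.789*log2(0.789/0.185) + 0.211*log2(0.211/0.815) = 1.2396

1.2396 bits


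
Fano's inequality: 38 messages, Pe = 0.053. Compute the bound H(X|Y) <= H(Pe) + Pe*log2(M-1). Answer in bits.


H(Pe) = -Pe*log2(Pe) - (1-Pe)*log2(1-Pe) = -0.053*log2(0.053) - 0.947*log2(0.947) = 0.224607 + 0.074400 = 0.299. Pe*log2(M-1) = 0.053*log2(37) = 0.276101. Bound = H(Pe) + Pe*log2(M-1) = 0.224607 + 0.074400 + 0.276101 = 0.5751

0.5751 bits


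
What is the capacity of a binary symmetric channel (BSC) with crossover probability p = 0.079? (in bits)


H(p) = -p*log2(p) - (1-p)*log2(1-p) = -0.079*log2(0.079) - 0.921*log2(0.921) = 0.289298 + 0.109348 = 0.3986. C = 1 - H(p) = 1 - 0.3986 = 0.6014

0.6014 bits


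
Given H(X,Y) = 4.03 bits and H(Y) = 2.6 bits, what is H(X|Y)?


H(X|Y) = H(X,Y) - H(Y) = 4.03 - 2.6 = 1.43

1.43 bits


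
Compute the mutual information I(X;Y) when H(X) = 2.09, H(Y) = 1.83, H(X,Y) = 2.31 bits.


I(X;Y) = H(X) + H(Y) - H(X,Y) = 2.09 + 1.83 - 2.31 = 1.61

1.61 bits


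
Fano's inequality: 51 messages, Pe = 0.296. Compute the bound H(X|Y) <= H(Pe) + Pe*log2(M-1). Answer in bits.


H(Pe) = -Pe*log2(Pe) - (1-Pe)*log2(1-Pe) = -0.296*log2(0.296) - 0.704*log2(0.704) = 0.519874 + 0.356472 = 0.8763. Pe*log2(M-1) = 0.296*log2(50) = 1.670581. Bound = H(Pe) + Pe*log2(M-1) = 0.519874 + 0.356472 + 1.670581 = 2.5469

2.5469 bits


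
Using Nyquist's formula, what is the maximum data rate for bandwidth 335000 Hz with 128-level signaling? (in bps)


Rate = 2 * B * log2(M) = 2 * 335000 * 7.0 = 4690000.0

4690000.0 bps


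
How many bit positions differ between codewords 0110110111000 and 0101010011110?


Count differing positions: . . ^ ^ ^ . . ^ . . ^ ^ . = 6 differences

6


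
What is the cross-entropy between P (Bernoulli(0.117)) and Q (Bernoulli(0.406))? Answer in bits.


H(P,Q) = -p*log2(q) - (1-p)*log2(1-q). -0.117*log2(0.406) = 0.152152; -0.883*log2(0.594) = 0.663544. H(P,Q) = 0.152152 + 0.663544 = 0.8157

0.8157 bits


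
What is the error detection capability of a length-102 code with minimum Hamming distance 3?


Detection capability = d_min - 1 = 3 - 1 = 2

2 errors


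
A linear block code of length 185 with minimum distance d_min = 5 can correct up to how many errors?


Correction capability = floor((d-1)/2) = floor((5-1)/2) = 2

2 errors


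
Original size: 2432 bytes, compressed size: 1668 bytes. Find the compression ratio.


Ratio = original / compressed = 2432 / 1668 = 1.458

1.458


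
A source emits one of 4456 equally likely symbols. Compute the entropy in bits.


H = log2(n) = log2(4456) = 12.1215

12.1215 bits


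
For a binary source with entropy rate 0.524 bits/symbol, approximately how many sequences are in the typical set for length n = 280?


log2|A_typical| = nH = 280 * 0.524 = 146.72, so |A_typical| ~ 2^146.72 = 1.469e+44

1.469e+44


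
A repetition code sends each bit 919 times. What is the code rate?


Rate = k/n = 1/919

1/919


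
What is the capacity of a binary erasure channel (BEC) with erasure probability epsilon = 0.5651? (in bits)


C = 1 - epsilon = 1 - 0.5651 = 0.4349

0.4349 bits


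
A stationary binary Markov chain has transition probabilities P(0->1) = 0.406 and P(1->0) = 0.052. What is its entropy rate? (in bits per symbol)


Stationary distribution: pi_0 = p10/(p01+p10) = 0.1135, pi_1 = 0.8865. Entropy rate H' = pi_0*H(p01) + pi_1*H(p10) = 0.1135*0.9744 + 0.8865*0.2948 = 0.372

0.372 bits/symbol


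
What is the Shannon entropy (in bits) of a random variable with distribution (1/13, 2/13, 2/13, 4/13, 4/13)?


H = -sum(p_i * log2(p_i)). Terms: -(1/13)*log2(1/13) = 0.284649; -(2/13)*log2(2/13) = 0.415452; -(2/13)*log2(2/13) = 0.415452; -(4/13)*log2(4/13) = 0.523212; -(4/13)*log2(4/13) = 0.523212. H = 0.284649 + 0.415452 + 0.415452 + 0.523212 + 0.523212 = 2.162

2.162 bits


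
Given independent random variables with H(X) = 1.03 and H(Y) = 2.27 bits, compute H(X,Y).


For independent variables, H(X,Y) = H(X) + H(Y) = 1.03 + 2.27 = 3.3

3.3 bits


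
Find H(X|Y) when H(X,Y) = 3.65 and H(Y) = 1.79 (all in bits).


H(X|Y) = H(X,Y) - H(Y) = 3.65 - 1.79 = 1.86

1.86 bits


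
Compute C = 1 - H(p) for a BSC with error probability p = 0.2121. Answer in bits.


H(p) = -p*log2(p) - (1-p)*log2(1-p) = -0.2121*log2(0.2121) - 0.7879*log2(0.7879) = 0.474507 + 0.270971 = 0.7455. C = 1 - H(p) = 1 - 0.7455 = 0.2545

0.2545 bits


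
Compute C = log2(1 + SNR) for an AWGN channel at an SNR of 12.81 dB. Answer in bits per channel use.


SNR_linear = 10^(12.81/10) = 19.0985; C = log2(1 + SNR_linear) = log2(1 + 19.0985) = 4.329

4.329 bits/channel use


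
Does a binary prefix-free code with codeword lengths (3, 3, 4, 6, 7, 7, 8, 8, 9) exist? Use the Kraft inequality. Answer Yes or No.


Kraft sum = sum(2^(-l_i)) = 0.3535, need <= 1. Result: satisfied (a binary prefix-free code with these lengths exists)

Yes


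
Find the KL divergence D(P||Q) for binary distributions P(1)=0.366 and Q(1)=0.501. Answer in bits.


KL = p*log2(p/q) + (1-p)*log2((1-p)/(1-q)) = 0.366*log2(0.366/0.501) + 0.634*log2(0.634/0.499) = 0.0532

0.0532 bits


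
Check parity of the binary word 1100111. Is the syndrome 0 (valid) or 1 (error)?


Syndrome = XOR of all bits = 1 XOR 1 XOR 0 XOR 0 XOR 1 XOR 1 XOR 1 = 1

1


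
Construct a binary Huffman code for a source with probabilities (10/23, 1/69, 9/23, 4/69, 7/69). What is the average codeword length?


Huffman construction (repeatedly merge the two least-probable nodes; each merge adds 1 bit to every symbol beneath it): 1/69 + 4/69 = 5/69; 5/69 + 7/69 = 4/23; 4/23 + 9/23 = 13/23; 10/23 + 13/23 = 1. Resulting codeword lengths (in the order the probabilities were given): (1, 4, 2, 4, 3). L_avg = sum(p_i * l_i) = 10/23*1 + 1/69*4 + 9/23*2 + 4/69*4 + 7/69*3 = 125/69 = 1.8116

1.8116 bits


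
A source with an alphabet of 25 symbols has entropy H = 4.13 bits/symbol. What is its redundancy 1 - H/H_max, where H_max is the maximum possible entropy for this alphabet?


H_max = log2(K) = log2(25) = 4.6439 bits/symbol. Redundancy = 1 - H/H_max = 1 - 4.13/4.6439 = 1 - 0.8893 = 0.1107

0.1107


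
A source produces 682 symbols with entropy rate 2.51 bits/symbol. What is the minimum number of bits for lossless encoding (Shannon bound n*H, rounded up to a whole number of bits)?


Minimum bits >= n * H = 682 * 2.51 = 1711.82, rounded up to a whole number of bits = 1712

1712 bits


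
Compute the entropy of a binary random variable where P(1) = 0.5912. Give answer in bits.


H = -p*log2(p) - (1-p)*log2(1-p). -0.5912*log2(0.5912) = 0.448296; -0.4088*log2(0.4088) = 0.527570. H = 0.448296 + 0.527570 = 0.9759

0.9759 bits


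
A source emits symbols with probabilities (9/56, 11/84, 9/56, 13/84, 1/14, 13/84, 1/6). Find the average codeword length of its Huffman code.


Huffman construction (repeatedly merge the two least-probable nodes; each merge adds 1 bit to every symbol beneath it): 1/14 + 11/84 = 17/84; 13/84 + 13/84 = 13/42; 9/56 + 9/56 = 9/28; 1/6 + 17/84 = 31/84; 13/42 + 9/28 = 53/84; 31/84 + 53/84 = 1. Resulting codeword lengths (in the order the probabilities were given): (3, 3, 3, 3, 3, 3, 2). L_avg = sum(p_i * l_i) = 9/56*3 + 11/84*3 + 9/56*3 + 13/84*3 + 1/14*3 + 13/84*3 + 1/6*2 = 17/6 = 2.8333

2.8333 bits


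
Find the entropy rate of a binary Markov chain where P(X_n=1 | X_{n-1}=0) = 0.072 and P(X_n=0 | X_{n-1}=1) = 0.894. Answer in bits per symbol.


Stationary distribution: pi_0 = p10/(p01+p10) = 0.9255, pi_1 = 0.0745. Entropy rate H' = pi_0*H(p01) + pi_1*H(p10) = 0.9255*0.3733 + 0.0745*0.4877 = 0.3819

0.3819 bits/symbol


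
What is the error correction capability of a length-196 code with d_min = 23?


Correction capability = floor((d-1)/2) = floor((23-1)/2) = 11

11 errors


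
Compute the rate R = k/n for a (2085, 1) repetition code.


Rate = k/n = 1/2085

1/2085


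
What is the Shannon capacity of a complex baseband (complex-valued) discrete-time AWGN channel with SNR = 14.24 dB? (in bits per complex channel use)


SNR_linear = 10^(14.24/10) = 26.5461; C = log2(1 + SNR_linear) = log2(1 + 26.5461) = 4.7838

4.7838 bits/channel use


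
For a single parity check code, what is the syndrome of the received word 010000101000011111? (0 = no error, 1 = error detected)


Syndrome = XOR of all bits = 0 XOR 1 XOR 0 XOR 0 XOR 0 XOR 0 XOR 1 XOR 0 XOR 1 XOR 0 XOR 0 XOR 0 XOR 0 XOR 1 XOR 1 XOR 1 XOR 1 XOR 1 = 0

0


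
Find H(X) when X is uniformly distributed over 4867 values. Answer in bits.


H = log2(n) = log2(4867) = 12.2488

12.2488 bits


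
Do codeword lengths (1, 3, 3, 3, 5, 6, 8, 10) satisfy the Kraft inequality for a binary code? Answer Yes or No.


Kraft sum = sum(2^(-l_i)) = 0.9268, need <= 1. Result: satisfied (a binary prefix-free code with these lengths exists)

Yes


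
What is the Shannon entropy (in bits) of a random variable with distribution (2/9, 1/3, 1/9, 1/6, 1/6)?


H = -sum(p_i * log2(p_i)). Terms: -(2/9)*log2(2/9) = 0.482206; -(1/3)*log2(1/3) = 0.528321; -(1/9)*log2(1/9) = 0.352214; -(1/6)*log2(1/6) = 0.430827; -(1/6)*log2(1/6) = 0.430827. H = 0.482206 + 0.528321 + 0.352214 + 0.430827 + 0.430827 = 2.2244

2.2244 bits


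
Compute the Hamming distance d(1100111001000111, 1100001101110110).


Count differing positions: . . . . ^ ^ . ^ . . ^ ^ . . . ^ = 6 differences

6


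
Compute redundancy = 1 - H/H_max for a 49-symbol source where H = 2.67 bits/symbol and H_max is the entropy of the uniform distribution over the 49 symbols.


H_max = log2(K) = log2(49) = 5.6147 bits/symbol. Redundancy = 1 - H/H_max = 1 - 2.67/5.6147 = 1 - 0.4755 = 0.5245

0.5245


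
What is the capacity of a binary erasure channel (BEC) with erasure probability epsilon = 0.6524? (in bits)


C = 1 - epsilon = 1 - 0.6524 = 0.3476

0.3476 bits


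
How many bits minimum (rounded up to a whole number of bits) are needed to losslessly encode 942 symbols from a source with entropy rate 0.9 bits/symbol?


Minimum bits >= n * H = 942 * 0.9 = 847.8, rounded up to a whole number of bits = 848

848 bits


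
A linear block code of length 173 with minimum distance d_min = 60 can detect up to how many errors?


Detection capability = d_min - 1 = 60 - 1 = 59

59 errors


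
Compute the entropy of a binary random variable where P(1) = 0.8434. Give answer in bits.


H = -p*log2(p) - (1-p)*log2(1-p). -0.8434*log2(0.8434) = 0.207233; -0.1566*log2(0.1566) = 0.418881. H = 0.207233 + 0.418881 = 0.6261

0.6261 bits


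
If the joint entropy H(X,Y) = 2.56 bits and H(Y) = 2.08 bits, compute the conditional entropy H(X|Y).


H(X|Y) = H(X,Y) - H(Y) = 2.56 - 2.08 = 0.48

0.48 bits


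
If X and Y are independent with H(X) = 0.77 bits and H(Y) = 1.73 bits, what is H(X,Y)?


For independent variables, H(X,Y) = H(X) + H(Y) = 0.77 + 1.73 = 2.5

2.5 bits


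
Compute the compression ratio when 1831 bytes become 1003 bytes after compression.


Ratio = original / compressed = 1831 / 1003 = 1.8255

1.8255


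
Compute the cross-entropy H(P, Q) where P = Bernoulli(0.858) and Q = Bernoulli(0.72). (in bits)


H(P,Q) = -p*log2(q) - (1-p)*log2(1-q). -0.858*log2(0.72) = 0.406633; -0.142*log2(0.28) = 0.260783. H(P,Q) = 0.406633 + 0.260783 = 0.6674

0.6674 bits


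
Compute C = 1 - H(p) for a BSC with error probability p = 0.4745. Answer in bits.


H(p) = -p*log2(p) - (1-p)*log2(1-p) = -0.4745*log2(0.4745) - 0.5255*log2(0.5255) = 0.510334 + 0.487789 = 0.9981. C = 1 - H(p) = 1 - 0.9981 = 0.0019

0.0019 bits


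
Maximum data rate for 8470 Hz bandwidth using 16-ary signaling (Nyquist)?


Rate = 2 * B * log2(M) = 2 * 8470 * 4.0 = 67760.0

67760.0 bps


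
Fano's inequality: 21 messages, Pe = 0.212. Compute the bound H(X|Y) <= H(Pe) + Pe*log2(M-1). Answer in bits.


H(Pe) = -Pe*log2(Pe) - (1-Pe)*log2(1-Pe) = -0.212*log2(0.212) - 0.788*log2(0.788) = 0.474427 + 0.270861 = 0.7453. Pe*log2(M-1) = 0.212*log2(20) = 0.916249. Bound = H(Pe) + Pe*log2(M-1) = 0.474427 + 0.270861 + 0.916249 = 1.6615

1.6615 bits


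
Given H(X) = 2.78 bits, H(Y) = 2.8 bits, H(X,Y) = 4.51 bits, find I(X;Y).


I(X;Y) = H(X) + H(Y) - H(X,Y) = 2.78 + 2.8 - 4.51 = 1.07

1.07 bits


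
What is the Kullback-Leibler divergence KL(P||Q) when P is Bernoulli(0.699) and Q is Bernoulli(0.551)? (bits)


KL = p*log2(p/q) + (1-p)*log2((1-p)/(1-q)) = 0.699*log2(0.699/0.551) + 0.301*log2(0.301/0.449) = 0.0663

0.0663 bits


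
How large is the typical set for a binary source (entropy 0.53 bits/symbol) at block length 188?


log2|A_typical| = nH = 188 * 0.53 = 99.64, so |A_typical| ~ 2^99.64 = 9.877e+29

9.877e+29


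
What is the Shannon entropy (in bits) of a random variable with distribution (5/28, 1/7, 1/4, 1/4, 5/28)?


H = -sum(p_i * log2(p_i)). Terms: -(5/28)*log2(5/28) = 0.443826; -(1/7)*log2(1/7) = 0.401051; -(1/4)*log2(1/4) = 0.500000; -(1/4)*log2(1/4) = 0.500000; -(5/28)*log2(5/28) = 0.443826. H = 0.443826 + 0.401051 + 0.500000 + 0.500000 + 0.443826 = 2.2887

2.2887 bits


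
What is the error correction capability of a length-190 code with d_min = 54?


Correction capability = floor((d-1)/2) = floor((54-1)/2) = 26

26 errors


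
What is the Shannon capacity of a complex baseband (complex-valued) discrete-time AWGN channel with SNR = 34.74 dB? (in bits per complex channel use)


SNR_linear = 10^(34.74/10) = 2978.5164; C = log2(1 + SNR_linear) = log2(1 + 2978.5164) = 11.5409

11.5409 bits/channel use


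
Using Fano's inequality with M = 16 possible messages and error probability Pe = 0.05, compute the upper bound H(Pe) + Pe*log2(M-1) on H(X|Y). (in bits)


H(Pe) = -Pe*log2(Pe) - (1-Pe)*log2(1-Pe) = -0.05*log2(0.05) - 0.95*log2(0.95) = 0.216096 + 0.070301 = 0.2864. Pe*log2(M-1) = 0.05*log2(15) = 0.195345. Bound = H(Pe) + Pe*log2(M-1) = 0.216096 + 0.070301 + 0.195345 = 0.4817

0.4817 bits


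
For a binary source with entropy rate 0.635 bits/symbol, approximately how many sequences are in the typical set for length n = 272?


log2|A_typical| = nH = 272 * 0.635 = 172.72, so |A_typical| ~ 2^172.72 = 9.861e+51

9.861e+51


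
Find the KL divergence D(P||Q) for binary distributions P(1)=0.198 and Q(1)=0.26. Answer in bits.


KL = p*log2(p/q) + (1-p)*log2((1-p)/(1-q)) = 0.198*log2(0.198/0.26) + 0.802*log2(0.802/0.74) = 0.0153

0.0153 bits


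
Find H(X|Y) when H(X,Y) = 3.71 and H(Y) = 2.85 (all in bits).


H(X|Y) = H(X,Y) - H(Y) = 3.71 - 2.85 = 0.86

0.86 bits


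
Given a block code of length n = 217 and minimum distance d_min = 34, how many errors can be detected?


Detection capability = d_min - 1 = 34 - 1 = 33

33 errors


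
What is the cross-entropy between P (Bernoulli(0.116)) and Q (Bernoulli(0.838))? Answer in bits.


H(P,Q) = -p*log2(q) - (1-p)*log2(1-q). -0.116*log2(0.838) = 0.029577; -0.884*log2(0.162) = 2.321326. H(P,Q) = 0.029577 + 2.321326 = 2.3509

2.3509 bits


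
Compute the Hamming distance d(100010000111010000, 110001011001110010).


Count differing positions: . ^ . . ^ ^ . ^ ^ ^ ^ . ^ . . . ^ . = 9 differences

9


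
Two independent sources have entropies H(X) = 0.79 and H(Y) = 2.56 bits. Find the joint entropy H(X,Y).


For independent variables, H(X,Y) = H(X) + H(Y) = 0.79 + 2.56 = 3.35

3.35 bits


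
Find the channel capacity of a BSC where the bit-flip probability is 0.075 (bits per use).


H(p) = -p*log2(p) - (1-p)*log2(1-p) = -0.075*log2(0.075) - 0.925*log2(0.925) = 0.280272 + 0.104039 = 0.3843. C = 1 - H(p) = 1 - 0.3843 = 0.6157

0.6157 bits


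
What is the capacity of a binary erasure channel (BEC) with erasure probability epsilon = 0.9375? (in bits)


C = 1 - epsilon = 1 - 0.9375 = 0.0625

0.0625 bits


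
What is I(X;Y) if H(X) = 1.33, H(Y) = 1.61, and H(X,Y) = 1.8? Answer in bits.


I(X;Y) = H(X) + H(Y) - H(X,Y) = 1.33 + 1.61 - 1.8 = 1.14

1.14 bits


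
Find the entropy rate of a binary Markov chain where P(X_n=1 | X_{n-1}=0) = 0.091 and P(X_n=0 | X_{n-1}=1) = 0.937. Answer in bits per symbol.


Stationary distribution: pi_0 = p10/(p01+p10) = 0.9115, pi_1 = 0.0885. Entropy rate H' = pi_0*H(p01) + pi_1*H(p10) = 0.9115*0.4398 + 0.0885*0.3392 = 0.4309

0.4309 bits/symbol


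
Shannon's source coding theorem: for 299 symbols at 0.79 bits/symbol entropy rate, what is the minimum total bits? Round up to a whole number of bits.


Minimum bits >= n * H = 299 * 0.79 = 236.21, rounded up to a whole number of bits = 237

237 bits


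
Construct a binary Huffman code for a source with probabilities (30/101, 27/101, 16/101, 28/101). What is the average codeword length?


Huffman construction (repeatedly merge the two least-probable nodes; each merge adds 1 bit to every symbol beneath it): 16/101 + 27/101 = 43/101; 28/101 + 30/101 = 58/101; 43/101 + 58/101 = 1. Resulting codeword lengths (in the order the probabilities were given): (2, 2, 2, 2). L_avg = sum(p_i * l_i) = 30/101*2 + 27/101*2 + 16/101*2 + 28/101*2 = 2

2.0 bits


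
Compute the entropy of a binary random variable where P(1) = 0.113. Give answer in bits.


H = -p*log2(p) - (1-p)*log2(1-p). -0.113*log2(0.113) = 0.355453; -0.887*log2(0.887) = 0.153446. H = 0.355453 + 0.153446 = 0.5089

0.5089 bits


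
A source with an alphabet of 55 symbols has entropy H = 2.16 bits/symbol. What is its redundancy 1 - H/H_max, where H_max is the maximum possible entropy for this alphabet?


H_max = log2(K) = log2(55) = 5.7814 bits/symbol. Redundancy = 1 - H/H_max = 1 - 2.16/5.7814 = 1 - 0.3736 = 0.6264

0.6264


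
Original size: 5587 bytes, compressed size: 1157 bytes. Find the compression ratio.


Ratio = original / compressed = 5587 / 1157 = 4.8289

4.8289


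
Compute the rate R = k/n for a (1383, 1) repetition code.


Rate = k/n = 1/1383

1/1383


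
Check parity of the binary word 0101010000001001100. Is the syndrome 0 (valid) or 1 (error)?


Syndrome = XOR of all bits = 0 XOR 1 XOR 0 XOR 1 XOR 0 XOR 1 XOR 0 XOR 0 XOR 0 XOR 0 XOR 0 XOR 0 XOR 1 XOR 0 XOR 0 XOR 1 XOR 1 XOR 0 XOR 0 = 0

0


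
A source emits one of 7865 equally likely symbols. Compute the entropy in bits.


H = log2(n) = log2(7865) = 12.9412

12.9412 bits


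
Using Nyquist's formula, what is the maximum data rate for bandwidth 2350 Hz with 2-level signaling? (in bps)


Rate = 2 * B * log2(M) = 2 * 2350 * 1.0 = 4700.0

4700.0 bps


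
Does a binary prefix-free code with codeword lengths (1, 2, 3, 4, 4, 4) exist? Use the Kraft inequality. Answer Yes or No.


Kraft sum = sum(2^(-l_i)) = 1.0625, need <= 1. Result: violated (a binary prefix-free code with these lengths cannot exist)

No


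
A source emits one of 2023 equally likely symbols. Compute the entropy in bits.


H = log2(n) = log2(2023) = 10.9823

10.9823 bits


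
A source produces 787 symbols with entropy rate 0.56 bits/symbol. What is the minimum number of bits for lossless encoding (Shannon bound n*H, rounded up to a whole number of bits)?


Minimum bits >= n * H = 787 * 0.56 = 440.72, rounded up to a whole number of bits = 441

441 bits


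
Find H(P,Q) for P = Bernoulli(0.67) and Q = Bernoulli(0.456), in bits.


H(P,Q) = -p*log2(q) - (1-p)*log2(1-q). -0.67*log2(0.456) = 0.759039; -0.33*log2(0.544) = 0.289846. H(P,Q) = 0.759039 + 0.289846 = 1.0489

1.0489 bits


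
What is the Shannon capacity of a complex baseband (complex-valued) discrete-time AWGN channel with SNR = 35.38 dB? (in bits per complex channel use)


SNR_linear = 10^(35.38/10) = 3451.4374; C = log2(1 + SNR_linear) = log2(1 + 3451.4374) = 11.7534

11.7534 bits/channel use


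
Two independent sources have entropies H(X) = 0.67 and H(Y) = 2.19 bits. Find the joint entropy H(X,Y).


For independent variables, H(X,Y) = H(X) + H(Y) = 0.67 + 2.19 = 2.86

2.86 bits


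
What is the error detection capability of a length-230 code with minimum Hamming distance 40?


Detection capability = d_min - 1 = 40 - 1 = 39

39 errors


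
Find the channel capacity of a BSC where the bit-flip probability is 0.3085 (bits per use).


H(p) = -p*log2(p) - (1-p)*log2(1-p) = -0.3085*log2(0.3085) - 0.6915*log2(0.6915) = 0.523419 + 0.368016 = 0.8914. C = 1 - H(p) = 1 - 0.8914 = 0.1086

0.1086 bits


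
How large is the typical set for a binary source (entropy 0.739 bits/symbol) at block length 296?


log2|A_typical| = nH = 296 * 0.739 = 218.744, so |A_typical| ~ 2^218.744 = 7.055e+65

7.055e+65


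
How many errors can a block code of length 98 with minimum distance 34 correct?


Correction capability = floor((d-1)/2) = floor((34-1)/2) = 16

16 errors


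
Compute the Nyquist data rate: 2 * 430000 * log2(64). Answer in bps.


Rate = 2 * B * log2(M) = 2 * 430000 * 6.0 = 5160000.0

5160000.0 bps


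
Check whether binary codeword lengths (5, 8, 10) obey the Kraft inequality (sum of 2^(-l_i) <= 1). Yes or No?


Kraft sum = sum(2^(-l_i)) = 0.0361, need <= 1. Result: satisfied (a binary prefix-free code with these lengths exists)

Yes


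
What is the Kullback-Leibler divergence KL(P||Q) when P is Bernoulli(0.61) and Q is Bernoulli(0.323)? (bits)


KL = p*log2(p/q) + (1-p)*log2((1-p)/(1-q)) = 0.61*log2(0.61/0.323) + 0.39*log2(0.39/0.677) = 0.2492

0.2492 bits


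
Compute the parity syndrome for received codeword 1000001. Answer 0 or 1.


Syndrome = XOR of all bits = 1 XOR 0 XOR 0 XOR 0 XOR 0 XOR 0 XOR 1 = 0

0


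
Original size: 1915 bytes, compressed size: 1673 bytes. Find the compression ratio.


Ratio = original / compressed = 1915 / 1673 = 1.1447

1.1447


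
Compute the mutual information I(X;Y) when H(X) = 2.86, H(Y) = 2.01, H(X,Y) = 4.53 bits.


I(X;Y) = H(X) + H(Y) - H(X,Y) = 2.86 + 2.01 - 4.53 = 0.34

0.34 bits


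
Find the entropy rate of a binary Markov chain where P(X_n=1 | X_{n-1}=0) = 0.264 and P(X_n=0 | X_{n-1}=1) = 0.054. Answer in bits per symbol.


Stationary distribution: pi_0 = p10/(p01+p10) = 0.1698, pi_1 = 0.8302. Entropy rate H' = pi_0*H(p01) + pi_1*H(p10) = 0.1698*0.8327 + 0.8302*0.3032 = 0.3931

0.3931 bits/symbol


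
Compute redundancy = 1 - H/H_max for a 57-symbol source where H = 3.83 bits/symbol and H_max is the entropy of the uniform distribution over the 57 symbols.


H_max = log2(K) = log2(57) = 5.8329 bits/symbol. Redundancy = 1 - H/H_max = 1 - 3.83/5.8329 = 1 - 0.6566 = 0.3434

0.3434


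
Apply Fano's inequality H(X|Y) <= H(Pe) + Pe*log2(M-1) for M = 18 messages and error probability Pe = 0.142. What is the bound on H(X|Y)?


H(Pe) = -Pe*log2(Pe) - (1-Pe)*log2(1-Pe) = -0.142*log2(0.142) - 0.858*log2(0.858) = 0.399877 + 0.189575 = 0.5895. Pe*log2(M-1) = 0.142*log2(17) = 0.580420. Bound = H(Pe) + Pe*log2(M-1) = 0.399877 + 0.189575 + 0.580420 = 1.1699

1.1699 bits


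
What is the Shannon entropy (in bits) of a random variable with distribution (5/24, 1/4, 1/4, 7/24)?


H = -sum(p_i * log2(p_i)). Terms: -(5/24)*log2(5/24) = 0.471466; -(1/4)*log2(1/4) = 0.500000; -(1/4)*log2(1/4) = 0.500000; -(7/24)*log2(7/24) = 0.518469. H = 0.471466 + 0.500000 + 0.500000 + 0.518469 = 1.9899

1.9899 bits


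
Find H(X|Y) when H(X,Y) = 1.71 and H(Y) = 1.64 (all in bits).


H(X|Y) = H(X,Y) - H(Y) = 1.71 - 1.64 = 0.07

0.07 bits


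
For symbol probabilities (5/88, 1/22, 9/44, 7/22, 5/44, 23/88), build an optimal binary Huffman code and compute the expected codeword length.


Huffman construction (repeatedly merge the two least-probable nodes; each merge adds 1 bit to every symbol beneath it): 1/22 + 5/88 = 9/88; 9/88 + 5/44 = 19/88; 9/44 + 19/88 = 37/88; 23/88 + 7/22 = 51/88; 37/88 + 51/88 = 1. Resulting codeword lengths (in the order the probabilities were given): (4, 4, 2, 2, 3, 2). L_avg = sum(p_i * l_i) = 5/88*4 + 1/22*4 + 9/44*2 + 7/22*2 + 5/44*3 + 23/88*2 = 51/22 = 2.3182

2.3182 bits


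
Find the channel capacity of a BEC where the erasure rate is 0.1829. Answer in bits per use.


C = 1 - epsilon = 1 - 0.1829 = 0.8171

0.8171 bits


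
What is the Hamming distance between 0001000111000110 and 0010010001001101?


Count differing positions: . . ^ ^ . ^ . ^ ^ . . . ^ . ^ ^ = 8 differences

8


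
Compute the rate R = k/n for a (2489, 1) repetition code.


Rate = k/n = 1/2489

1/2489


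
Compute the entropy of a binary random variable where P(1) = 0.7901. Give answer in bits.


H = -p*log2(p) - (1-p)*log2(1-p). -0.7901*log2(0.7901) = 0.268549; -0.2099*log2(0.2099) = 0.472742. H = 0.268549 + 0.472742 = 0.7413

0.7413 bits


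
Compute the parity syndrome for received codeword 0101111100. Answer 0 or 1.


Syndrome = XOR of all bits = 0 XOR 1 XOR 0 XOR 1 XOR 1 XOR 1 XOR 1 XOR 1 XOR 0 XOR 0 = 0

0


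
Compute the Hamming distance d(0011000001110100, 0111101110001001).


Count differing positions: . ^ . . ^ . ^ ^ ^ ^ ^ ^ ^ ^ . ^ = 11 differences

11


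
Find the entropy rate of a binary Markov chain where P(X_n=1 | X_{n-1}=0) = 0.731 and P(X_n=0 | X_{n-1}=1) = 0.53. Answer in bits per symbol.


Stationary distribution: pi_0 = p10/(p01+p10) = 0.4203, pi_1 = 0.5797. Entropy rate H' = pi_0*H(p01) + pi_1*H(p10) = 0.4203*0.84 + 0.5797*0.9974 = 0.9313

0.9313 bits/symbol


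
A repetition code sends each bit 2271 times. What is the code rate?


Rate = k/n = 1/2271

1/2271


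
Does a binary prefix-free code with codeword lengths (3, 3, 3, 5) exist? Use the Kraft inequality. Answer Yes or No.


Kraft sum = sum(2^(-l_i)) = 0.4062, need <= 1. Result: satisfied (a binary prefix-free code with these lengths exists)

Yes


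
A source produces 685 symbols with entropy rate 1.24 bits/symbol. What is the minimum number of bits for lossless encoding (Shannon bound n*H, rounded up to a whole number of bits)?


Minimum bits >= n * H = 685 * 1.24 = 849.4, rounded up to a whole number of bits = 850

850 bits


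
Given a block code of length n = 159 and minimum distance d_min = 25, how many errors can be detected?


Detection capability = d_min - 1 = 25 - 1 = 24

24 errors


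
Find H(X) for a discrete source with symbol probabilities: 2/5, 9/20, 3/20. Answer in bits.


H = -sum(p_i * log2(p_i)). Terms: -(2/5)*log2(2/5) = 0.528771; -(9/20)*log2(9/20) = 0.518401; -(3/20)*log2(3/20) = 0.410545. H = 0.528771 + 0.518401 + 0.410545 = 1.4577

1.4577 bits


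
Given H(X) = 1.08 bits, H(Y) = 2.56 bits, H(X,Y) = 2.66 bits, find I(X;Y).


I(X;Y) = H(X) + H(Y) - H(X,Y) = 1.08 + 2.56 - 2.66 = 0.98

0.98 bits


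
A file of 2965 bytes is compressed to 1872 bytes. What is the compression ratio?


Ratio = original / compressed = 2965 / 1872 = 1.5839

1.5839


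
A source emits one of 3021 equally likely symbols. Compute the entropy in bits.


H = log2(n) = log2(3021) = 11.5608

11.5608 bits


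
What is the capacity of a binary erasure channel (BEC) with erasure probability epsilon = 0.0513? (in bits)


C = 1 - epsilon = 1 - 0.0513 = 0.9487

0.9487 bits


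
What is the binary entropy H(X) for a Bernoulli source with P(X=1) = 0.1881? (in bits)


H = -p*log2(p) - (1-p)*log2(1-p). -0.1881*log2(0.1881) = 0.453402; -0.8119*log2(0.8119) = 0.244078. H = 0.453402 + 0.244078 = 0.6975

0.6975 bits


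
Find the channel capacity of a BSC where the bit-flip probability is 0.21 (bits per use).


H(p) = -p*log2(p) - (1-p)*log2(1-p) = -0.21*log2(0.21) - 0.79*log2(0.79) = 0.472823 + 0.268660 = 0.7415. C = 1 - H(p) = 1 - 0.7415 = 0.2585

0.2585 bits


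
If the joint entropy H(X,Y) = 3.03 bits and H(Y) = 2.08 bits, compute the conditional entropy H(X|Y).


H(X|Y) = H(X,Y) - H(Y) = 3.03 - 2.08 = 0.95

0.95 bits


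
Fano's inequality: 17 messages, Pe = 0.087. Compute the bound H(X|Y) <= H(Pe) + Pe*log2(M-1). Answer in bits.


H(Pe) = -Pe*log2(Pe) - (1-Pe)*log2(1-Pe) = -0.087*log2(0.087) - 0.913*log2(0.913) = 0.306487 + 0.119889 = 0.4264. Pe*log2(M-1) = 0.087*log2(16) = 0.348000. Bound = H(Pe) + Pe*log2(M-1) = 0.306487 + 0.119889 + 0.348000 = 0.7744

0.7744 bits


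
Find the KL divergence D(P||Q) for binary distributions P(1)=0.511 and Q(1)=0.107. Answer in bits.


KL = p*log2(p/q) + (1-p)*log2((1-p)/(1-q)) = 0.511*log2(0.511/0.107) + 0.489*log2(0.489/0.893) = 0.7278

0.7278 bits


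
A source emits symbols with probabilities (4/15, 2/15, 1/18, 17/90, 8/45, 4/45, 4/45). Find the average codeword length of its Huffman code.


Huffman construction (repeatedly merge the two least-probable nodes; each merge adds 1 bit to every symbol beneath it): 1/18 + 4/45 = 13/90; 4/45 + 2/15 = 2/9; 13/90 + 8/45 = 29/90; 17/90 + 2/9 = 37/90; 4/15 + 29/90 = 53/90; 37/90 + 53/90 = 1. Resulting codeword lengths (in the order the probabilities were given): (2, 3, 4, 2, 3, 4, 3). L_avg = sum(p_i * l_i) = 4/15*2 + 2/15*3 + 1/18*4 + 17/90*2 + 8/45*3 + 4/45*4 + 4/45*3 = 121/45 = 2.6889

2.6889 bits


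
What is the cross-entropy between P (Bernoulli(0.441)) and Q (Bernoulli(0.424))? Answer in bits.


H(P,Q) = -p*log2(q) - (1-p)*log2(1-q). -0.441*log2(0.424) = 0.545898; -0.559*log2(0.576) = 0.444885. H(P,Q) = 0.545898 + 0.444885 = 0.9908

0.9908 bits
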